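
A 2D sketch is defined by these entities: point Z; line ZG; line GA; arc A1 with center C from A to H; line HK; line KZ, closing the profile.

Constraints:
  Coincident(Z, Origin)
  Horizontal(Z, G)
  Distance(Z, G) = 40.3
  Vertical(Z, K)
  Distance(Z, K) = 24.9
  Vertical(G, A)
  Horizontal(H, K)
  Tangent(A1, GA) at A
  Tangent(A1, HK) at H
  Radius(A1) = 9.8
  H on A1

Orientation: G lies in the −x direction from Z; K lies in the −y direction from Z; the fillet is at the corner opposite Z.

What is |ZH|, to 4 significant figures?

39.37

Z is at the origin; ZG is horizontal with |ZG| = 40.3 and G on the −x side, so G = (-40.30, 0.000). Z and K share the same x with |ZK| = 24.9 and K on the −y side, so K = (0.000, -24.90). The virtual corner opposite Z is at (-40.30, -24.90). Since A1 is tangent to GA there, CA ⟂ GA and tangency of A1 to HK means the radius CH is perpendicular to HK, with radius 9.8, so the center C sits 9.8 in from both sides at C = (-30.50, -15.10). That places the tangent points at A = (-40.30, -15.10) on GA and H = (-30.50, -24.90) on HK. Then |ZH| = |H − Z| = 39.37.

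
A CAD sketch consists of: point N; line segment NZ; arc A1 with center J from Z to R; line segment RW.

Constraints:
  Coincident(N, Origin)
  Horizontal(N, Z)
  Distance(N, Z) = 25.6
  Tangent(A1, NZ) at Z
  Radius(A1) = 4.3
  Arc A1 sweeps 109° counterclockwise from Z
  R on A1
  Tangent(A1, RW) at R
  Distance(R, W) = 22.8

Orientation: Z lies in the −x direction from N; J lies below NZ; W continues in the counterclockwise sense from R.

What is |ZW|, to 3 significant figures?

27.5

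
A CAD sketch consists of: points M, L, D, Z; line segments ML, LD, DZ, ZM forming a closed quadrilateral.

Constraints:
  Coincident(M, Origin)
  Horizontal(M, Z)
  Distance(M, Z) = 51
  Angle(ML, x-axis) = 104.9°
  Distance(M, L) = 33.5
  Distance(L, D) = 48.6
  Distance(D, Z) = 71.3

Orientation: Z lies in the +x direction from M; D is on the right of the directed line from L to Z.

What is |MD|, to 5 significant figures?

24.057

M is at the origin; M and Z share the same y with |MZ| = 51.0 and Z in +x, so Z = (51.0, 0). ML runs at 104.9° with |ML| = 33.5, so L = (-8.6139, 32.374). D is determined by |LD| = 48.6 and |DZ| = 71.3 together: it lies at the intersection of circle(L, 48.6) and circle(Z, 71.3). With |LZ| = 67.837, the foot of the radical line on LZ is 13.858 from L and the perpendicular offset is √(48.6² − 13.858²) = 46.582. Taking the right-of-LZ solution: D = (-18.666, -15.175).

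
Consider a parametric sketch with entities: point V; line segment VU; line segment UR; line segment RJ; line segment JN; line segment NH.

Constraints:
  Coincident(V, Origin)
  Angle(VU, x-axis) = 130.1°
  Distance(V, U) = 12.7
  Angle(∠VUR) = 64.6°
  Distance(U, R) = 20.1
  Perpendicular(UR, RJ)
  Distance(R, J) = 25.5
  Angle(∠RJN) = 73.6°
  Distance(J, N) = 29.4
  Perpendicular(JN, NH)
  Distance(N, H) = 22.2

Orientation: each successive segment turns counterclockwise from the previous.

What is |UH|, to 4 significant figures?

4.490

V is at the origin; VU runs at 130.1° with length 12.7, so U = (-8.180, 9.715). ∠VUR = 64.6° gives UR at -114.5° from the x-axis; with |UR| = 20.1, R = (-16.52, -8.576). The perpendicularity gives RJ at right angles to UR, so RJ runs at -24.50°; with |RJ| = 25.5, J = (6.688, -19.15). ∠RJN = 73.6° gives JN at 81.90° from the x-axis; with |JN| = 29.4, N = (10.83, 9.956). The perpendicularity gives NH at right angles to JN, so NH runs at 171.9°; with |NH| = 22.2, H = (-11.15, 13.08). Then |UH| = |H − U| = 4.490.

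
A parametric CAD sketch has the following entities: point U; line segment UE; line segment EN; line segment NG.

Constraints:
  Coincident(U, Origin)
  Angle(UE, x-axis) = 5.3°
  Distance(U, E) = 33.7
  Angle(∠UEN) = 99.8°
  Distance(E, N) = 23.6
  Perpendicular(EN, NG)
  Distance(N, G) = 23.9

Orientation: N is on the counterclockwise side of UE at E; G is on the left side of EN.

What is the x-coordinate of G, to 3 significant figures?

11.6

U is at the origin; UE runs at 5.3° with length 33.7, so E = 33.7·(cos 5.3°, sin 5.3°) = (33.6, 3.11). ∠UEN = 99.8°, so EN runs at 5.3° + (180° − 99.8°) = 85.5° from the x-axis; with |EN| = 23.6, N = E + 23.6·(cos 85.5°, sin 85.5°) = (35.4, 26.6). EN is perpendicular to NG; with |NG| = 23.9 on the left of EN, G = N + 23.9·(-0.997, 0.0785) = (11.6, 28.5). So G.x = 11.6.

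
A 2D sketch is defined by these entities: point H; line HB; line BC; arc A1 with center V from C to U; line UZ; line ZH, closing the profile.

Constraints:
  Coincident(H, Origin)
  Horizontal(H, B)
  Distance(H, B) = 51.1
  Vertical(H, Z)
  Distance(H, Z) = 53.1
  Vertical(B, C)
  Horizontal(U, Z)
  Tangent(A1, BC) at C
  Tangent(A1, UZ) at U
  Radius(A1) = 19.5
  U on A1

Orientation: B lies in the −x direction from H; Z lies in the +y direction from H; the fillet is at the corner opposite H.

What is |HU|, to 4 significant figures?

61.79

H is at the origin; HB is horizontal with |HB| = 51.1 and B on the −x side, so B = (-51.10, 0.000). HZ is vertical with |HZ| = 53.1 and Z on the +y side, so Z = (0.000, 53.10). The virtual corner opposite H is at (-51.10, 53.10). Since A1 is tangent to BC there, VC ⟂ BC and the tangent condition forces VU to be normal to UZ, with radius 19.5, so the center V sits 19.5 in from both sides at V = (-31.60, 33.60). That places the tangent points at C = (-51.10, 33.60) on BC and U = (-31.60, 53.10) on UZ. Then |HU| = |U − H| = 61.79.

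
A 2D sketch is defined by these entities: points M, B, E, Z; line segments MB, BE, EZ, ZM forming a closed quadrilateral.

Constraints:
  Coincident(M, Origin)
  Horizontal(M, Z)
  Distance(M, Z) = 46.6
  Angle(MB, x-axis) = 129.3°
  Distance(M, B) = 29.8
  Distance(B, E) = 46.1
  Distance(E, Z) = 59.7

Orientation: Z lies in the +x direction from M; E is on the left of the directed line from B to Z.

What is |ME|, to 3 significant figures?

54.6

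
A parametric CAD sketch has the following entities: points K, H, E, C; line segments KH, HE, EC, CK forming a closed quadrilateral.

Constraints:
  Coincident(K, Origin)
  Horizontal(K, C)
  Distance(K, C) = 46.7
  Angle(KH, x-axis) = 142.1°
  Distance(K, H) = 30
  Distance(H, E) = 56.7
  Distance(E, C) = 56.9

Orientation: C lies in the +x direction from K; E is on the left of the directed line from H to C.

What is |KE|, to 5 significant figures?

56.127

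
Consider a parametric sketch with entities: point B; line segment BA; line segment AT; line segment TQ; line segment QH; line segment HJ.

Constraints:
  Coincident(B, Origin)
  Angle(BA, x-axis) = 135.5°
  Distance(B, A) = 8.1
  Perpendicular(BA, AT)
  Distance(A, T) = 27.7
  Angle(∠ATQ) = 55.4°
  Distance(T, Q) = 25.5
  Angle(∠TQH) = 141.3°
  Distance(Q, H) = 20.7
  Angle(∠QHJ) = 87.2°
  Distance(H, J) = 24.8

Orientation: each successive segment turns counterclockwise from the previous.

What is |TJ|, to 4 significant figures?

40.37

B is at the origin; BA runs at 135.5° with length 8.1, so A = (-5.777, 5.677). The perpendicularity gives AT at right angles to BA, so AT runs at -134.5°; with |AT| = 27.7, T = (-25.19, -14.08). ∠ATQ = 55.4° gives TQ at -9.900° from the x-axis; with |TQ| = 25.5, Q = (-0.07223, -18.46). ∠TQH = 141.3° gives QH at 28.80° from the x-axis; with |QH| = 20.7, H = (18.07, -8.492). ∠QHJ = 87.2° gives HJ at 121.6° from the x-axis; with |HJ| = 24.8, J = (5.072, 12.63). Then |TJ| = |J − T| = 40.37.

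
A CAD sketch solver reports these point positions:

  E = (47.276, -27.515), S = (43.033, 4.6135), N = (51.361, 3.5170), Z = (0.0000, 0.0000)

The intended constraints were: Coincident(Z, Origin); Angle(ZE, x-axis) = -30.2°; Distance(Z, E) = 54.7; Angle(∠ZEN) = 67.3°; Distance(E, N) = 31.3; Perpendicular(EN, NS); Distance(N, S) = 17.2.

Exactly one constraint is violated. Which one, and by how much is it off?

Distance(N, S) = 17.2 — off by 8.80.

Z = (0.00, 0.00) ✓; ZE at -30.20° ✓; |ZE| = 54.70 ✓; ∠ZEN = 67.30° ✓; |EN| = 31.30 ✓; ∠(EN, NS) = 90.00° ✓; |NS| = 8.400 ✗.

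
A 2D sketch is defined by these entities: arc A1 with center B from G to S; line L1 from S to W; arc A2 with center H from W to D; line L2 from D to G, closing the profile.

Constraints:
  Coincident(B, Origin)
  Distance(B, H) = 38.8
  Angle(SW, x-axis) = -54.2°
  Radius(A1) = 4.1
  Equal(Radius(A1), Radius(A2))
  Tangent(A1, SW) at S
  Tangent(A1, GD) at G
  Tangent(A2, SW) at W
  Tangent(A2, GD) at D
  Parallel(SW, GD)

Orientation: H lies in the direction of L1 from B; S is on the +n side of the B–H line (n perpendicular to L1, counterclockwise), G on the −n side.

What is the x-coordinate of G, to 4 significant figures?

-3.325

The slot axis is L1's direction at -54.2°, so u = (cos -54.2°, sin -54.2°) = (0.5850, -0.8111) and n = (−sin -54.2°, cos -54.2°) = (0.8111, 0.5850). B is at the origin and H lies 38.8 along u from B, so H = 38.8·u = (22.70, -31.47). Tangency of A1 to both parallel lines with radius 4.1 puts S and G at B ± 4.1·n: S = (3.325, 2.398), G = (-3.325, -2.398). So G.x = -3.325.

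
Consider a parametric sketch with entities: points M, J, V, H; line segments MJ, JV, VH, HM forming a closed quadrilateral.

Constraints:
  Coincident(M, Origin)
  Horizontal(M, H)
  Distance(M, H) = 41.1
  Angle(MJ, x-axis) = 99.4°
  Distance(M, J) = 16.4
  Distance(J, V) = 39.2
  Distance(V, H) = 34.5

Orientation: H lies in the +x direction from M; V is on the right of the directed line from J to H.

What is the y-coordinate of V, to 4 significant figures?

-19.81

Checks: |JV| = 39.20 ✓; |VH| = 34.50 ✓.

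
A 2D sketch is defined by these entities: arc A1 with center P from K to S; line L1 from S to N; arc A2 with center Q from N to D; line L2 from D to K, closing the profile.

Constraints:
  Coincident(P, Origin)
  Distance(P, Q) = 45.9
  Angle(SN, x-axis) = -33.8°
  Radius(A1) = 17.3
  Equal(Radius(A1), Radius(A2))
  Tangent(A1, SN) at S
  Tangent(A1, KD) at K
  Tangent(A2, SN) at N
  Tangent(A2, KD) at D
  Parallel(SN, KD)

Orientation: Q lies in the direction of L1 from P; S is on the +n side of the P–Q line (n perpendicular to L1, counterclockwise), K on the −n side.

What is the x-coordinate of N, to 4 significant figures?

47.77

Tangency of A1 to both parallel lines with radius 17.3 puts S and K at P ± 17.3·n: S = (9.624, 14.38), K = (-9.624, -14.38). Equal radii place N and D the same way about Q: N = Q + 17.3·n = (47.77, -11.16), D = Q − 17.3·n = (28.52, -39.91). So N.x = 47.77.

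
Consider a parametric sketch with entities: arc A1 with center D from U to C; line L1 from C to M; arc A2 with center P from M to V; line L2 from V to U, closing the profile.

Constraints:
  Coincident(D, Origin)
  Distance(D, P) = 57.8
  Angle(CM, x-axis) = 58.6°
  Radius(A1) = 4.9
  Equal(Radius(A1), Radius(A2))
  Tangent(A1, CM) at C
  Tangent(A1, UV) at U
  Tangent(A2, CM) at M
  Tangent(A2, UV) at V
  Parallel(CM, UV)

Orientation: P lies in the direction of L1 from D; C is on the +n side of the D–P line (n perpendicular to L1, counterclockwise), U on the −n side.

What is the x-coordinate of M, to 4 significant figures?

25.93

The slot axis is L1's direction at 58.6°, so u = (cos 58.6°, sin 58.6°) = (0.5210, 0.8536) and n = (−sin 58.6°, cos 58.6°) = (-0.8536, 0.5210). D is at the origin and P lies 57.8 along u from D, so P = 57.8·u = (30.11, 49.34). Tangency of A1 to both parallel lines with radius 4.9 puts C and U at D ± 4.9·n: C = (-4.182, 2.553), U = (4.182, -2.553). Equal radii place M and V the same way about P: M = P + 4.9·n = (25.93, 51.89), V = P − 4.9·n = (34.30, 46.78). So M.x = 25.93.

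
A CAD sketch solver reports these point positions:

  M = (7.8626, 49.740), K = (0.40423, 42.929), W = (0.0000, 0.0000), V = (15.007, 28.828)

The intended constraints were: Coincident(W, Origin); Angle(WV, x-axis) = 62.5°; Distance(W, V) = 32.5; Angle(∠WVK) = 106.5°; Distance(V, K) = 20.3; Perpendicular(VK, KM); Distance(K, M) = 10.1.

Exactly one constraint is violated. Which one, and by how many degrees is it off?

Perpendicular(VK, KM) — off by 3.60°.

W = (0.00, 0.00) ✓; WV at 62.50° ✓; |WV| = 32.50 ✓; ∠WVK = 106.5° ✓; |VK| = 20.30 ✓; ∠(VK, KM) = 93.60° ✗; |KM| = 10.10 ✓.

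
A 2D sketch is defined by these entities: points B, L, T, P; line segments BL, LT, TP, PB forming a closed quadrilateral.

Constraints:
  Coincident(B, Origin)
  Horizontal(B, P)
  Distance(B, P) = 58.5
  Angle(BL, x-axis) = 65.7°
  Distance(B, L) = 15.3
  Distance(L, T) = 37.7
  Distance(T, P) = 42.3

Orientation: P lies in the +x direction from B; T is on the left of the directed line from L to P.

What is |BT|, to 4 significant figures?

51.58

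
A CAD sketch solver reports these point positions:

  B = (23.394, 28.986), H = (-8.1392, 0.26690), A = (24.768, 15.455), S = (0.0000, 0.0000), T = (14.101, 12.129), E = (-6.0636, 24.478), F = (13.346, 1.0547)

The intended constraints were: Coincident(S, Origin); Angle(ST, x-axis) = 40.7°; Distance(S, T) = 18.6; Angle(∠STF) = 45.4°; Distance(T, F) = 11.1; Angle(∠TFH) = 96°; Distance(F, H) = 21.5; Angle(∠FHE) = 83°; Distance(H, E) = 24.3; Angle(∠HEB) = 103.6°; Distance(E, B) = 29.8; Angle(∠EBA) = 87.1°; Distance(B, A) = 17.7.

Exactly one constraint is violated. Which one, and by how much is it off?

Distance(B, A) = 17.7 — off by 4.10.

S = (0.00, 0.00) ✓; ST at 40.70° ✓; |ST| = 18.60 ✓; ∠STF = 45.40° ✓; |TF| = 11.10 ✓; ∠TFH = 96.00° ✓; |FH| = 21.50 ✓; ∠FHE = 83.00° ✓; |HE| = 24.30 ✓; ∠HEB = 103.6° ✓; |EB| = 29.80 ✓; ∠EBA = 87.10° ✓; |BA| = 13.60 ✗.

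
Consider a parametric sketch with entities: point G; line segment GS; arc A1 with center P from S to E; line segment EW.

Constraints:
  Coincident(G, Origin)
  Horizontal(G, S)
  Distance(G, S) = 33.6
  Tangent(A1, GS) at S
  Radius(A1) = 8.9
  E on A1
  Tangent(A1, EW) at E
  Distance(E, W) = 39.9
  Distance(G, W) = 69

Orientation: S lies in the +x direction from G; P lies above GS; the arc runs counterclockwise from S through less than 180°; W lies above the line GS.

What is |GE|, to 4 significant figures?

42.77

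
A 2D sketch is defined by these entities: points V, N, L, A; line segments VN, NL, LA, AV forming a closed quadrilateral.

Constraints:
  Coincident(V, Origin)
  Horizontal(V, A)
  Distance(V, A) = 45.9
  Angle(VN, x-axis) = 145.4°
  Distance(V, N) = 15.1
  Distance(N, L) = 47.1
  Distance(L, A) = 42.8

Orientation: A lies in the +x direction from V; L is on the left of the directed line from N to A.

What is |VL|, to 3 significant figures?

44.8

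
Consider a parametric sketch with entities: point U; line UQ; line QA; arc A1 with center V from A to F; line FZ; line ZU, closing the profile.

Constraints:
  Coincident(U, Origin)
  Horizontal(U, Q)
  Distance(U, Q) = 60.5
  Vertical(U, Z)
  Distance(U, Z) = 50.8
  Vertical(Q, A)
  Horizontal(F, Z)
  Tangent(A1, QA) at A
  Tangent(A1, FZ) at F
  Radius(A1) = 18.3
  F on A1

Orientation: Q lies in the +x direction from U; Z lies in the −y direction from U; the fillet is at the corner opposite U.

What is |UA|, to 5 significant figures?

68.677

U is at the origin; UQ is horizontal with |UQ| = 60.5 and Q on the +x side, so Q = (60.500, 0.0000). UZ is vertical with |UZ| = 50.8 and Z on the −y side, so Z = (0.0000, -50.800). The virtual corner opposite U is at (60.500, -50.800). A1 meets QA tangentially, so VA is at right angles to QA and the tangent condition forces VF to be normal to FZ, with radius 18.3, so the center V sits 18.3 in from both sides at V = (42.200, -32.500). That places the tangent points at A = (60.500, -32.500) on QA and F = (42.200, -50.800) on FZ. Then |UA| = |A − U| = 68.677.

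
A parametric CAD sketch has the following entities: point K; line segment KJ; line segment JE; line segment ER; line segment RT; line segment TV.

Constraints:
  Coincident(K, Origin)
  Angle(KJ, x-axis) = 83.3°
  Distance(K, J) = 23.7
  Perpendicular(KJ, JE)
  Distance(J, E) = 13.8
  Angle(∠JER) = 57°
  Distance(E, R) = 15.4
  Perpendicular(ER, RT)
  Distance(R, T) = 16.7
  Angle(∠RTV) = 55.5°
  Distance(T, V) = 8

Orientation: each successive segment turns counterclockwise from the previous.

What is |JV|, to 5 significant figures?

1.4215

K is at the origin; KJ runs at 83.3° with length 23.7, so J = (2.7651, 23.538). KJ ⟂ JE, so JE runs at 173.30°; with |JE| = 13.8, E = (-10.941, 25.148). ∠JER = 57.0° gives ER at -63.700° from the x-axis; with |ER| = 15.4, R = (-4.1174, 11.342). ER is perpendicular to RT, so RT runs at 26.300°; with |RT| = 16.7, T = (10.854, 18.742). ∠RTV = 55.5° gives TV at 150.80° from the x-axis; with |TV| = 8.0, V = (3.8706, 22.644). Then |JV| = |V − J| = 1.4215.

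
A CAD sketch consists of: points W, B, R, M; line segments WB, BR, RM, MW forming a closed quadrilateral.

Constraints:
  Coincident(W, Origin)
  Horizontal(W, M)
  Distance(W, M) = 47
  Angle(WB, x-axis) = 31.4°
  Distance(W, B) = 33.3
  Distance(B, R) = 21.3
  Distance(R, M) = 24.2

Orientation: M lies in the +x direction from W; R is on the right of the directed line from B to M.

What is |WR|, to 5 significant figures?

23.249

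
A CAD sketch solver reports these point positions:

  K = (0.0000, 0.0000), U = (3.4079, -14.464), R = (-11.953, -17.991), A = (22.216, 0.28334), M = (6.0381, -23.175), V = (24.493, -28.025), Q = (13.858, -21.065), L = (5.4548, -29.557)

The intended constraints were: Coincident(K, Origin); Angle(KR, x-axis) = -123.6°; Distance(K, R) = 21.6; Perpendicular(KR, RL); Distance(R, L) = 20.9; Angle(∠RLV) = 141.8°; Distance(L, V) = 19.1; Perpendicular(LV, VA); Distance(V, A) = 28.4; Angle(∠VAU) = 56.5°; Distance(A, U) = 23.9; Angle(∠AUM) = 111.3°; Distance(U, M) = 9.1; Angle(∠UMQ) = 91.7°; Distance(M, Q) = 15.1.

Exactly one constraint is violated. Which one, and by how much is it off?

Distance(M, Q) = 15.1 — off by 7.00.

K = (0.00, 0.00) ✓; KR at -123.6° ✓; |KR| = 21.60 ✓; ∠(KR, RL) = 90.00° ✓; |RL| = 20.90 ✓; ∠RLV = 141.8° ✓; |LV| = 19.10 ✓; ∠(LV, VA) = 90.00° ✓; |VA| = 28.40 ✓; ∠VAU = 56.50° ✓; |AU| = 23.90 ✓; ∠AUM = 111.3° ✓; |UM| = 9.099 ✓; ∠UMQ = 91.70° ✓; |MQ| = 8.100 ✗.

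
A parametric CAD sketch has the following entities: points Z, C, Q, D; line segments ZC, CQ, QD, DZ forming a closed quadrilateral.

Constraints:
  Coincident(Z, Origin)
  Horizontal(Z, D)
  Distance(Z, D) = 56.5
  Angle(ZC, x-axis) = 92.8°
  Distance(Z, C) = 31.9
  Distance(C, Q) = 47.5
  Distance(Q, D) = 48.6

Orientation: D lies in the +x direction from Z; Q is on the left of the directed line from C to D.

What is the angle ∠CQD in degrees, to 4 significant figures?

87.12°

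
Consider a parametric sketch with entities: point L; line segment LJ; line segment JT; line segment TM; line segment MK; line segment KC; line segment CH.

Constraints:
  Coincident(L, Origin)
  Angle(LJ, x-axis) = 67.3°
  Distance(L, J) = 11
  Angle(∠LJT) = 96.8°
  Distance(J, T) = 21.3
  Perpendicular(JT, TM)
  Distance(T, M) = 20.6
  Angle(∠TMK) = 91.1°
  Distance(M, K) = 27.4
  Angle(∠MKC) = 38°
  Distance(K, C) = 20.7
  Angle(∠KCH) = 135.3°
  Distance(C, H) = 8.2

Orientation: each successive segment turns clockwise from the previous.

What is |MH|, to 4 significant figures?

12.15

∠MKC = 38.0° gives KC at 23.20° from the x-axis; with |KC| = 20.7, C = (11.62, -0.3455). ∠KCH = 135.3° gives CH at -21.50° from the x-axis; with |CH| = 8.2, H = (19.25, -3.351). Then |MH| = |H − M| = 12.15.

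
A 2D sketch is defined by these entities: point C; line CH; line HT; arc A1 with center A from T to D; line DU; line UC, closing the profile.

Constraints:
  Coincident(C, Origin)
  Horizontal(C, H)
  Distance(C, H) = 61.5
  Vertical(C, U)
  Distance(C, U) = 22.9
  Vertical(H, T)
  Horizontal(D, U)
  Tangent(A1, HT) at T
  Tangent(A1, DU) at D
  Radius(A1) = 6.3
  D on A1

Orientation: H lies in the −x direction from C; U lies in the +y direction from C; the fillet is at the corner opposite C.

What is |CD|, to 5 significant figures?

59.762

The virtual corner opposite C is at (-61.500, 22.900). Tangency of A1 to HT means the radius AT is perpendicular to HT and the tangent condition forces AD to be normal to DU, with radius 6.3, so the center A sits 6.3 in from both sides at A = (-55.200, 16.600). That places the tangent points at T = (-61.500, 16.600) on HT and D = (-55.200, 22.900) on DU. Then |CD| = |D − C| = 59.762.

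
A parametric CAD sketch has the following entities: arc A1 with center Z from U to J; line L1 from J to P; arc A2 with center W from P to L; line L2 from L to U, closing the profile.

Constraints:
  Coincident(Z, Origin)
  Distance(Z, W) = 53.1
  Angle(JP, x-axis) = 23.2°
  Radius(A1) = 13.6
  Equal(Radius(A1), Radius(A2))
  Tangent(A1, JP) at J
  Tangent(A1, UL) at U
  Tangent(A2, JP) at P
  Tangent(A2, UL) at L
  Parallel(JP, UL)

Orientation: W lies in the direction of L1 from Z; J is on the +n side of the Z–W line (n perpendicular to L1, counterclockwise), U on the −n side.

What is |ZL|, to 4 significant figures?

54.81

Tangency of A1 to both parallel lines with radius 13.6 puts J and U at Z ± 13.6·n: J = (-5.358, 12.50), U = (5.358, -12.50). Equal radii place P and L the same way about W: P = W + 13.6·n = (43.45, 33.42), L = W − 13.6·n = (54.16, 8.418). Then |ZL| = |L − Z| = 54.81.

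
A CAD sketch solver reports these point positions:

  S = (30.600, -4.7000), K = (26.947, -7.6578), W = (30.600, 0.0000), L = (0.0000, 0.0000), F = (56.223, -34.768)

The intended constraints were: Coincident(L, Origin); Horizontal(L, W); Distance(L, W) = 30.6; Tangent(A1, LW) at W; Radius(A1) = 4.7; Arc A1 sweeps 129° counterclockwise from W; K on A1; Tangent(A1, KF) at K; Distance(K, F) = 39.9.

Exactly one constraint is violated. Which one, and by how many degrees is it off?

Tangent(A1, KF) at K — off by 8.20°.

L = (0.00, 0.00) ✓; L.y = 0.00, W.y = 0.00 ✓; |LW| = 30.60 ✓; ∠(SW, WL) = 90.00° ✓; |SW| = 4.700 ✓; bearing(S→K) − bearing(S→W) = 129.0° ✓; |SK| = 4.700 ✓; ∠(SK, KF) = 81.80° ✗; |KF| = 39.90 ✓.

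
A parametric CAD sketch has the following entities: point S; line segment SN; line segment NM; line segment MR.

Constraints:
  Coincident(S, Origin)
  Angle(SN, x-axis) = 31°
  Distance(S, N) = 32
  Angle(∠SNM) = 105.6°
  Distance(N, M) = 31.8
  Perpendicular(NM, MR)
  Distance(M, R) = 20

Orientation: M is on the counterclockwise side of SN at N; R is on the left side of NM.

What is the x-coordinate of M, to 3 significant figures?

19.0

S is at the origin; SN runs at 31.0° with length 32.0, so N = 32.0·(cos 31.0°, sin 31.0°) = (27.4, 16.5). ∠SNM = 105.6°, so NM runs at 31.0° + (180° − 105.6°) = 105° from the x-axis; with |NM| = 31.8, M = N + 31.8·(cos 105°, sin 105°) = (19.0, 47.1). So M.x = 19.0.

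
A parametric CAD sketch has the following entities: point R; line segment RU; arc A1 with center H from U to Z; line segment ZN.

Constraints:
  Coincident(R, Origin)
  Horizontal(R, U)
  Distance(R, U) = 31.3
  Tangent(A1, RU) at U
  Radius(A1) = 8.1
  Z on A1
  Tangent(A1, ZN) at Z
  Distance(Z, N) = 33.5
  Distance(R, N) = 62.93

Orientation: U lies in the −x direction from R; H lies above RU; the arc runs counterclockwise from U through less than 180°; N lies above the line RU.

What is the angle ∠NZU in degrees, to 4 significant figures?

110.1°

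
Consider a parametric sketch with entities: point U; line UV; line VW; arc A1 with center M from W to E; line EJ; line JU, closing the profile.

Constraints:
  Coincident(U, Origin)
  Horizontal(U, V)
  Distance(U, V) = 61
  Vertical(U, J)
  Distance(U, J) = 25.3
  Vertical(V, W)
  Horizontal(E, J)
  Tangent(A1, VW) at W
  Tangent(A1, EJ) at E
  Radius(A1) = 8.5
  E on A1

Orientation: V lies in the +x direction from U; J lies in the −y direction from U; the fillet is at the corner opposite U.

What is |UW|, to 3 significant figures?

63.3

U is at the origin; UV is horizontal with |UV| = 61.0 and V on the +x side, so V = (61.0, 0.00). U and J share the same x with |UJ| = 25.3 and J on the −y side, so J = (0.00, -25.3). The virtual corner opposite U is at (61.0, -25.3). A1 meets VW tangentially, so MW is at right angles to VW and tangency of A1 to EJ means the radius ME is perpendicular to EJ, with radius 8.5, so the center M sits 8.5 in from both sides at M = (52.5, -16.8). That places the tangent points at W = (61.0, -16.8) on VW and E = (52.5, -25.3) on EJ. Then |UW| = |W − U| = 63.3.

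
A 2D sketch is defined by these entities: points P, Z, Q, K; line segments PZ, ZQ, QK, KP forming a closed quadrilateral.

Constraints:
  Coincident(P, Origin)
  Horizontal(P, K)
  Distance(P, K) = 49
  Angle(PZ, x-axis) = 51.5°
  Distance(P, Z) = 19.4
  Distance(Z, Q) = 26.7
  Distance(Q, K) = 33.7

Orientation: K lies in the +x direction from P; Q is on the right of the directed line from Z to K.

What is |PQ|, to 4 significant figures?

20.40

P is at the origin; P and K share the same y with |PK| = 49.0 and K in +x, so K = (49.0, 0). PZ runs at 51.5° with |PZ| = 19.4, so Z = (12.08, 15.18). Q is determined by |ZQ| = 26.7 and |QK| = 33.7 together: it lies at the intersection of circle(Z, 26.7) and circle(K, 33.7). With |ZK| = 39.92, the foot of the radical line on ZK is 14.67 from Z and the perpendicular offset is √(26.7² − 14.67²) = 22.31. Taking the right-of-ZK solution: Q = (17.16, -11.03).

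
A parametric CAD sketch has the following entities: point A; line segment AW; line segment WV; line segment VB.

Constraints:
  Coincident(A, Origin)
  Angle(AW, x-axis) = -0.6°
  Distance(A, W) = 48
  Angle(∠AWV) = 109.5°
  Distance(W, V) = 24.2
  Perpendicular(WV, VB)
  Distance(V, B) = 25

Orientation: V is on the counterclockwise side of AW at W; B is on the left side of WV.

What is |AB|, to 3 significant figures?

45.0

A is at the origin; AW runs at -0.6° with length 48.0, so W = 48.0·(cos -0.6°, sin -0.6°) = (48.0, -0.503). ∠AWV = 109.5°, so WV runs at -0.6° + (180° − 109.5°) = 69.9° from the x-axis; with |WV| = 24.2, V = W + 24.2·(cos 69.9°, sin 69.9°) = (56.3, 22.2). The perpendicularity gives VB at right angles to WV; with |VB| = 25.0 on the left of WV, B = V + 25.0·(-0.939, 0.344) = (32.8, 30.8). Then |AB| = |B − A| = 45.0.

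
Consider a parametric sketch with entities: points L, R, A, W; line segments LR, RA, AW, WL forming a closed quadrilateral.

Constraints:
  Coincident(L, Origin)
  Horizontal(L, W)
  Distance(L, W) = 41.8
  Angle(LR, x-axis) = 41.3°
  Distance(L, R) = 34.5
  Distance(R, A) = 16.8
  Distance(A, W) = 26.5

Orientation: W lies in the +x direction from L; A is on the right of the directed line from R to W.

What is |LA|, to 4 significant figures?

18.88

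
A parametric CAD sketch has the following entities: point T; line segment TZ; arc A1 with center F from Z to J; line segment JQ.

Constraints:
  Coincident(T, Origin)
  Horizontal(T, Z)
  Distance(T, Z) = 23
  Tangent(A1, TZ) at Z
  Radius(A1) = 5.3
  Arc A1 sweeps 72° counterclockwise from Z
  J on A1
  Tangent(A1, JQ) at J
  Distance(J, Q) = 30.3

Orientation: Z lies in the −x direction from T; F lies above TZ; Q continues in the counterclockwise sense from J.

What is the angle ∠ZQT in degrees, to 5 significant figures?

38.741°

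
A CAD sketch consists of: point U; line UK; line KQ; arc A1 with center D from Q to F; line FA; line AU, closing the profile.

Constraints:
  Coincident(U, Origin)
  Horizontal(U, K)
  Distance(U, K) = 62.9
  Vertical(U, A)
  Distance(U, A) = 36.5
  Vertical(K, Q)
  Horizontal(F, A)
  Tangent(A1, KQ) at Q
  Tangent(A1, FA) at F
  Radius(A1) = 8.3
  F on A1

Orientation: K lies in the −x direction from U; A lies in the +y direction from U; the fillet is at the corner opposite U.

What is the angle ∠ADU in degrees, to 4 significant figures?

35.96°

U is at the origin; UK is horizontal with |UK| = 62.9 and K on the −x side, so K = (-62.90, 0.000). UA is vertical with |UA| = 36.5 and A on the +y side, so A = (0.000, 36.50). The virtual corner opposite U is at (-62.90, 36.50). Tangency of A1 to KQ means the radius DQ is perpendicular to KQ and the tangent condition forces DF to be normal to FA, with radius 8.3, so the center D sits 8.3 in from both sides at D = (-54.60, 28.20). Then cos ∠ADU = DA·DU / (|DA||DU|), giving 35.96°.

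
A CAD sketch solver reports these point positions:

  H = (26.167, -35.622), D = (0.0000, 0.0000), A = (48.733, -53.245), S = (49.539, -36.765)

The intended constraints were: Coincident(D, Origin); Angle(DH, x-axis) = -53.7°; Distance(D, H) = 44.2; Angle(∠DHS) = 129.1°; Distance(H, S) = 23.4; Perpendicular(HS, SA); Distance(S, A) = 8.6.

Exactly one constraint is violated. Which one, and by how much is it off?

Distance(S, A) = 8.6 — off by 7.90.

D = (0.00, 0.00) ✓; DH at -53.70° ✓; |DH| = 44.20 ✓; ∠DHS = 129.1° ✓; |HS| = 23.40 ✓; ∠(HS, SA) = 90.00° ✓; |SA| = 16.50 ✗.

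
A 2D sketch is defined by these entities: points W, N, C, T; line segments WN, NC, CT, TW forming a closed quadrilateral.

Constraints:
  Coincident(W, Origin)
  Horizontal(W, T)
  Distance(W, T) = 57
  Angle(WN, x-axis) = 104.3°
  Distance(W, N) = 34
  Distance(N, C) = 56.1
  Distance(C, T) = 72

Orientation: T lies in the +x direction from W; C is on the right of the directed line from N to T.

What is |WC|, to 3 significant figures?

25.7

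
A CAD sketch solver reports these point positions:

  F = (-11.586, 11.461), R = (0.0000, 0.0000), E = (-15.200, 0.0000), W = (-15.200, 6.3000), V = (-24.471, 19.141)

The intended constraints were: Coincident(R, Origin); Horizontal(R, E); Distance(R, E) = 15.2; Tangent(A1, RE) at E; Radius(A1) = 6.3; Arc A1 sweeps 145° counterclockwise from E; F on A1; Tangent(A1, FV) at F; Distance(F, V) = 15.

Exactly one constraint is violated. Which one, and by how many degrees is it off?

Tangent(A1, FV) at F — off by 4.20°.

R = (0.00, 0.00) ✓; R.y = 0.00, E.y = 0.00 ✓; |RE| = 15.20 ✓; ∠(WE, ER) = 90.00° ✓; |WE| = 6.300 ✓; bearing(W→F) − bearing(W→E) = 145.0° ✓; |WF| = 6.301 ✓; ∠(WF, FV) = 85.80° ✗; |FV| = 15.00 ✓.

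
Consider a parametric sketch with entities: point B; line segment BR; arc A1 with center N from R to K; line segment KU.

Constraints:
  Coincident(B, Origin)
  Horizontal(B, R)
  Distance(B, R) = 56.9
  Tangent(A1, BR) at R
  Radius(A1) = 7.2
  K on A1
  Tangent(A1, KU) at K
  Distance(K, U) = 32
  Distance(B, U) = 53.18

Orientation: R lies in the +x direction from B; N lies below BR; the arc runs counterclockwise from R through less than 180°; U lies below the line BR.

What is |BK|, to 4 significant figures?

50.32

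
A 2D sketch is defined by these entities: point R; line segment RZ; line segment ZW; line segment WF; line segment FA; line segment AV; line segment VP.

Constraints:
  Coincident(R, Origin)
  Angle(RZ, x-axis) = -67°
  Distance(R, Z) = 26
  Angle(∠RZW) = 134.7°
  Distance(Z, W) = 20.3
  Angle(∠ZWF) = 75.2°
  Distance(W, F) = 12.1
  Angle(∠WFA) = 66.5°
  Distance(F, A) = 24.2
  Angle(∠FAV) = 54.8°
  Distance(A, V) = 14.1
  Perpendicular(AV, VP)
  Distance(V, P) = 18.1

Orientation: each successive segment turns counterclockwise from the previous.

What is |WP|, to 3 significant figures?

10.6

R is at the origin; RZ runs at -67.0° with length 26.0, so Z = (10.2, -23.9). ∠RZW = 134.7° gives ZW at -21.7° from the x-axis; with |ZW| = 20.3, W = (29.0, -31.4). ∠ZWF = 75.2° gives WF at 83.1° from the x-axis; with |WF| = 12.1, F = (30.5, -19.4). ∠WFA = 66.5° gives FA at -163° from the x-axis; with |FA| = 24.2, A = (7.28, -26.3). ∠FAV = 54.8° gives AV at -38.2° from the x-axis; with |AV| = 14.1, V = (18.4, -35.1). AV ⟂ VP, so VP runs at 51.8°; with |VP| = 18.1, P = (29.6, -20.8). Then |WP| = |P − W| = 10.6.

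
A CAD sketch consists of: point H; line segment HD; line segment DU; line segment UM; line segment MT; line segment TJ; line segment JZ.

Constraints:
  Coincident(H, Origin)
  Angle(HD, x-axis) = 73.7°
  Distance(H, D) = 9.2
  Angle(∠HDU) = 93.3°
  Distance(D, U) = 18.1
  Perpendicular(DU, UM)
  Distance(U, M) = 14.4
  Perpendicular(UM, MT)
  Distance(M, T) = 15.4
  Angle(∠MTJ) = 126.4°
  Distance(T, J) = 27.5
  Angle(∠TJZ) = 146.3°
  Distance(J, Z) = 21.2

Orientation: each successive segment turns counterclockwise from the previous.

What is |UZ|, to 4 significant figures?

43.66

H is at the origin; HD runs at 73.7° with length 9.2, so D = (2.582, 8.830). ∠HDU = 93.3° gives DU at 160.4° from the x-axis; with |DU| = 18.1, U = (-14.47, 14.90). DU ⟂ UM, so UM runs at -109.6°; with |UM| = 14.4, M = (-19.30, 1.336). UM ⟂ MT, so MT runs at -19.60°; with |MT| = 15.4, T = (-4.792, -3.830). ∠MTJ = 126.4° gives TJ at 34.00° from the x-axis; with |TJ| = 27.5, J = (18.01, 11.55). ∠TJZ = 146.3° gives JZ at 67.70° from the x-axis; with |JZ| = 21.2, Z = (26.05, 31.16). Then |UZ| = |Z − U| = 43.66.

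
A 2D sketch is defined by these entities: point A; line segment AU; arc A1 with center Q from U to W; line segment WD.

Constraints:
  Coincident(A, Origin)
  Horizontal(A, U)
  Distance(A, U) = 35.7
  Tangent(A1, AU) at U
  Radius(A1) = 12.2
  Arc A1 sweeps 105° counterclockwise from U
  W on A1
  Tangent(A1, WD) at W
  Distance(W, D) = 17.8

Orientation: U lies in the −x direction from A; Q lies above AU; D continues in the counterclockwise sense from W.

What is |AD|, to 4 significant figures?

43.28

A is at the origin; AU is horizontal with |AU| = 35.7 and U on the −x side, so U = (-35.70, 0.000). Since A1 is tangent to AU there, QU ⟂ AU, so Q = U + (0, 12.2) = (-35.70, 12.20). On A1, U sits at bearing -90° from Q; a 105° counterclockwise sweep puts W at bearing 15°, so W = Q + 12.2·(cos 15°, sin 15°) = (-23.92, 15.36). A1 meets WD tangentially, so QW is at right angles to WD, so WD runs along (−sin 15°, cos 15°); with |WD| = 17.8, D = (-28.52, 32.55). Then |AD| = |D − A| = 43.28.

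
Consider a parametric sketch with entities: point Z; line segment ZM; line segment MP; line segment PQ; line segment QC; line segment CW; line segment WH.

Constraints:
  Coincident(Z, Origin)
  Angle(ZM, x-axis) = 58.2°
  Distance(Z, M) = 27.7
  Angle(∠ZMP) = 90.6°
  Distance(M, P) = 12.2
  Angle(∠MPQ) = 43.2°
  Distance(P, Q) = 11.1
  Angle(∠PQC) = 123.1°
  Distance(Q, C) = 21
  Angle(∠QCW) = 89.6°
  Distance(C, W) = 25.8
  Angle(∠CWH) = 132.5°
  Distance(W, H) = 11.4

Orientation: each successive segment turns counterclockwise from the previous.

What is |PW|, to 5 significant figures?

31.542

Z is at the origin; ZM runs at 58.2° with length 27.7, so M = (14.597, 23.542). ∠ZMP = 90.6° gives MP at 147.60° from the x-axis; with |MP| = 12.2, P = (4.2959, 30.079). ∠MPQ = 43.2° gives PQ at -75.600° from the x-axis; with |PQ| = 11.1, Q = (7.0563, 19.328). ∠PQC = 123.1° gives QC at -18.700° from the x-axis; with |QC| = 21.0, C = (26.948, 12.595). ∠QCW = 89.6° gives CW at 71.700° from the x-axis; with |CW| = 25.8, W = (35.049, 37.090). Then |PW| = |W − P| = 31.542.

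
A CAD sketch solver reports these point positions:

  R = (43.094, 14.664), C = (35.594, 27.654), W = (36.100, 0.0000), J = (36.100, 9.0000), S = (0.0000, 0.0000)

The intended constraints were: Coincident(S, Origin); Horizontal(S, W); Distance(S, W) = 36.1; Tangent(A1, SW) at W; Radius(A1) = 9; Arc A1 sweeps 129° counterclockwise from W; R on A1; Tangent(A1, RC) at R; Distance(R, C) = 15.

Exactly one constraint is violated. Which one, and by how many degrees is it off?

Tangent(A1, RC) at R — off by 9.00°.

S = (0.00, 0.00) ✓; S.y = 0.00, W.y = 0.00 ✓; |SW| = 36.10 ✓; ∠(JW, WS) = 90.00° ✓; |JW| = 9.000 ✓; bearing(J→R) − bearing(J→W) = 129.0° ✓; |JR| = 9.000 ✓; ∠(JR, RC) = 99.00° ✗; |RC| = 15.00 ✓.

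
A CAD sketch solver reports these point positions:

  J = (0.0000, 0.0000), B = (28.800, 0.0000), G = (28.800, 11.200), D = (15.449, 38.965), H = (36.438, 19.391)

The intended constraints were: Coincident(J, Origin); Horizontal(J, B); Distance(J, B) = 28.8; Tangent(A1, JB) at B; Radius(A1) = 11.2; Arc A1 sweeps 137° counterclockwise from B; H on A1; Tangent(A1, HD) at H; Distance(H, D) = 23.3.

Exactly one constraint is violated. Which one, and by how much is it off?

Distance(H, D) = 23.3 — off by 5.40.

J = (0.00, 0.00) ✓; J.y = 0.00, B.y = 0.00 ✓; |JB| = 28.80 ✓; ∠(GB, BJ) = 90.00° ✓; |GB| = 11.20 ✓; bearing(G→H) − bearing(G→B) = 137.0° ✓; |GH| = 11.20 ✓; ∠(GH, HD) = 90.00° ✓; |HD| = 28.70 ✗.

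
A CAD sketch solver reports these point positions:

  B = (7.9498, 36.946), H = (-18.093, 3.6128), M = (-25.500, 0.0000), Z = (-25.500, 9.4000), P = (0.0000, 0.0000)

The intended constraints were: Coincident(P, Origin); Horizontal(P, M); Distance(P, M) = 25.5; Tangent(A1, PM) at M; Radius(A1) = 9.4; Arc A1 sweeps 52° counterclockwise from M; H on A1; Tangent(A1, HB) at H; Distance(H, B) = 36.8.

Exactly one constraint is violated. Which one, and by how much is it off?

Distance(H, B) = 36.8 — off by 5.50.

P = (0.00, 0.00) ✓; P.y = 0.00, M.y = 0.00 ✓; |PM| = 25.50 ✓; ∠(ZM, MP) = 90.00° ✓; |ZM| = 9.400 ✓; bearing(Z→H) − bearing(Z→M) = 52.00° ✓; |ZH| = 9.400 ✓; ∠(ZH, HB) = 90.00° ✓; |HB| = 42.30 ✗.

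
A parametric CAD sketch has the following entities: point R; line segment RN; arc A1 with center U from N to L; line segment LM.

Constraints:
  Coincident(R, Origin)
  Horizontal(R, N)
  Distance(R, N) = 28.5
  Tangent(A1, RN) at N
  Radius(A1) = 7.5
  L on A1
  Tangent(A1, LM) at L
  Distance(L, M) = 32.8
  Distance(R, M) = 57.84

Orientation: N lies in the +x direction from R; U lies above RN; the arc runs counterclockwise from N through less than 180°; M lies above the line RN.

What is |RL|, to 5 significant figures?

36.170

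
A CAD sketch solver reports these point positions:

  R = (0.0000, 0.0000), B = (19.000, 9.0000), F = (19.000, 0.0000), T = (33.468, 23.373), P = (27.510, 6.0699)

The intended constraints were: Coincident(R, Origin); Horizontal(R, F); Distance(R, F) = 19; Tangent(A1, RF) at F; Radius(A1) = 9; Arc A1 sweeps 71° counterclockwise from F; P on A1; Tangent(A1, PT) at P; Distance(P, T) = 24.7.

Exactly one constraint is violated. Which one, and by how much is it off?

Distance(P, T) = 24.7 — off by 6.40.

R = (0.00, 0.00) ✓; R.y = 0.00, F.y = 0.00 ✓; |RF| = 19.00 ✓; ∠(BF, FR) = 90.00° ✓; |BF| = 9.000 ✓; bearing(B→P) − bearing(B→F) = 71.00° ✓; |BP| = 9.000 ✓; ∠(BP, PT) = 90.00° ✓; |PT| = 18.30 ✗.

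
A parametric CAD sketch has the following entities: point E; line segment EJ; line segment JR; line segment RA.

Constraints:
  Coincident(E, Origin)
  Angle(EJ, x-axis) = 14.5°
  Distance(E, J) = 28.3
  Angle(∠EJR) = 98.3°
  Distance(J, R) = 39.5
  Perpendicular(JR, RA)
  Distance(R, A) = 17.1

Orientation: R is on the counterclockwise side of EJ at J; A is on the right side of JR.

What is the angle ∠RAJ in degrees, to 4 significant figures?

66.59°

∠EJR = 98.3°, so JR runs at 14.5° + (180° − 98.3°) = 96.20° from the x-axis; with |JR| = 39.5, R = J + 39.5·(cos 96.20°, sin 96.20°) = (23.13, 46.35). The perpendicularity gives RA at right angles to JR; with |RA| = 17.1 on the right of JR, A = R + 17.1·(0.9942, 0.1080) = (40.13, 48.20). Then cos ∠RAJ = AR·AJ / (|AR||AJ|), giving 66.59°.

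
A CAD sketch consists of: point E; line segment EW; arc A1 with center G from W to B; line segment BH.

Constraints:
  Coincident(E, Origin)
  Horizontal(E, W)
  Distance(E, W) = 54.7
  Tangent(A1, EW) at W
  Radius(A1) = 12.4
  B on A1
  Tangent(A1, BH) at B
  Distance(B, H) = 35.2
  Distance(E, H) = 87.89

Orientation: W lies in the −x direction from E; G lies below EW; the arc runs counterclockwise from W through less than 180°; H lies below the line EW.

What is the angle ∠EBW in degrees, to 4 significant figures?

28.86°

Checks: E.y = 0.00, W.y = 0.00 ✓; |GB| = 12.40 ✓; ∠(GB, BH) = 90.00° ✓; |BH| = 35.20 ✓; |EH| = 87.89 ✓.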